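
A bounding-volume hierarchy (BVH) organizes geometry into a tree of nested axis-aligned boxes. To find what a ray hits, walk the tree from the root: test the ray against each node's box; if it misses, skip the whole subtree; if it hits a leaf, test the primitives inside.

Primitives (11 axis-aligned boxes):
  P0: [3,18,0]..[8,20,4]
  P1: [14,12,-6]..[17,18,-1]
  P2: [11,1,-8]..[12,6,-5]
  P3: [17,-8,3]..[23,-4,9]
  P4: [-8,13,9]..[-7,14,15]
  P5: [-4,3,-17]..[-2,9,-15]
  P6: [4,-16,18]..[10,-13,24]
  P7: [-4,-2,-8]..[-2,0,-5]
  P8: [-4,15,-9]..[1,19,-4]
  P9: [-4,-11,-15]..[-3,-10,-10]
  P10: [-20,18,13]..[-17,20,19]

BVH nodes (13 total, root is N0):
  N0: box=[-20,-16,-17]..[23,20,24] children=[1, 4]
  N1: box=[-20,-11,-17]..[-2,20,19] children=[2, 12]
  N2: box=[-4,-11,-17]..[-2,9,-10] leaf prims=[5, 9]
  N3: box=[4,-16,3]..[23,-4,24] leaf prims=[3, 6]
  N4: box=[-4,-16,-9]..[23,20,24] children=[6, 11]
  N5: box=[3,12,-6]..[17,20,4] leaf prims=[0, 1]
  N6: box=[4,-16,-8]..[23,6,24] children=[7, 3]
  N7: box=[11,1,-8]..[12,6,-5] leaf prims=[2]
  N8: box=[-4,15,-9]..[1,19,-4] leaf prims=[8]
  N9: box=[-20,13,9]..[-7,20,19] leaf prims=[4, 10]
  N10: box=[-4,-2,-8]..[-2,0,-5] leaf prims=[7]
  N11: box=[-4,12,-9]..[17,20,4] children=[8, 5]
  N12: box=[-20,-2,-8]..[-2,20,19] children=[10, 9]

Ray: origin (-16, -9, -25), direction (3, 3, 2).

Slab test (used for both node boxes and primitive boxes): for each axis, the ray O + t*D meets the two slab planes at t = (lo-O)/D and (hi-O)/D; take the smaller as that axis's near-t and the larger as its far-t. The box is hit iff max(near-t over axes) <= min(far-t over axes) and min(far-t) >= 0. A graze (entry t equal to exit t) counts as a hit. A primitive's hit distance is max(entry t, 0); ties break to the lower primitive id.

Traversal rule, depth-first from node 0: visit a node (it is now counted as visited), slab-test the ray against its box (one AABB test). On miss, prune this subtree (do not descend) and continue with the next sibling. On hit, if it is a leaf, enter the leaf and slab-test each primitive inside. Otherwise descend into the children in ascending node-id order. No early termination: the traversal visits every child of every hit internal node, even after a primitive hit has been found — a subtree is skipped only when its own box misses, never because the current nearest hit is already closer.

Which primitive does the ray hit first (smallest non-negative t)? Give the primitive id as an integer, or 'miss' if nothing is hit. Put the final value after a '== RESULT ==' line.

Traverse from the root:
N0 x:[-4/3,13] y:[-7/3,29/3] z:[4,49/2] -> hit [4,29/3], descend [1, 4]
  N1 x:[-4/3,14/3] y:[-2/3,29/3] z:[4,22] -> hit [4,14/3], descend [2, 12]
    N2 x:[4,14/3] y:[-2/3,6] z:[4,15/2] -> hit [4,14/3] leaf, test {P5@t=4, P9(miss)}
    N12 x:[-4/3,14/3] y:[7/3,29/3] z:[17/2,22] -> miss, prune
  N4 x:[4,13] y:[-7/3,29/3] z:[8,49/2] -> hit [8,29/3], descend [6, 11]
    N6 x:[20/3,13] y:[-7/3,5] z:[17/2,49/2] -> miss, prune
    N11 x:[4,11] y:[7,29/3] z:[8,29/2] -> hit [8,29/3], descend [5, 8]
      N5 x:[19/3,11] y:[7,29/3] z:[19/2,29/2] -> hit [19/2,29/3] leaf, test {P0(miss), P1(miss)}
      N8 x:[4,17/3] y:[8,28/3] z:[8,21/2] -> miss, prune

Visited [0, 1, 2, 12, 4, 6, 11, 5, 8]. Tests: 9 box, 2 leaf. Nearest: P5.

== RESULT ==
5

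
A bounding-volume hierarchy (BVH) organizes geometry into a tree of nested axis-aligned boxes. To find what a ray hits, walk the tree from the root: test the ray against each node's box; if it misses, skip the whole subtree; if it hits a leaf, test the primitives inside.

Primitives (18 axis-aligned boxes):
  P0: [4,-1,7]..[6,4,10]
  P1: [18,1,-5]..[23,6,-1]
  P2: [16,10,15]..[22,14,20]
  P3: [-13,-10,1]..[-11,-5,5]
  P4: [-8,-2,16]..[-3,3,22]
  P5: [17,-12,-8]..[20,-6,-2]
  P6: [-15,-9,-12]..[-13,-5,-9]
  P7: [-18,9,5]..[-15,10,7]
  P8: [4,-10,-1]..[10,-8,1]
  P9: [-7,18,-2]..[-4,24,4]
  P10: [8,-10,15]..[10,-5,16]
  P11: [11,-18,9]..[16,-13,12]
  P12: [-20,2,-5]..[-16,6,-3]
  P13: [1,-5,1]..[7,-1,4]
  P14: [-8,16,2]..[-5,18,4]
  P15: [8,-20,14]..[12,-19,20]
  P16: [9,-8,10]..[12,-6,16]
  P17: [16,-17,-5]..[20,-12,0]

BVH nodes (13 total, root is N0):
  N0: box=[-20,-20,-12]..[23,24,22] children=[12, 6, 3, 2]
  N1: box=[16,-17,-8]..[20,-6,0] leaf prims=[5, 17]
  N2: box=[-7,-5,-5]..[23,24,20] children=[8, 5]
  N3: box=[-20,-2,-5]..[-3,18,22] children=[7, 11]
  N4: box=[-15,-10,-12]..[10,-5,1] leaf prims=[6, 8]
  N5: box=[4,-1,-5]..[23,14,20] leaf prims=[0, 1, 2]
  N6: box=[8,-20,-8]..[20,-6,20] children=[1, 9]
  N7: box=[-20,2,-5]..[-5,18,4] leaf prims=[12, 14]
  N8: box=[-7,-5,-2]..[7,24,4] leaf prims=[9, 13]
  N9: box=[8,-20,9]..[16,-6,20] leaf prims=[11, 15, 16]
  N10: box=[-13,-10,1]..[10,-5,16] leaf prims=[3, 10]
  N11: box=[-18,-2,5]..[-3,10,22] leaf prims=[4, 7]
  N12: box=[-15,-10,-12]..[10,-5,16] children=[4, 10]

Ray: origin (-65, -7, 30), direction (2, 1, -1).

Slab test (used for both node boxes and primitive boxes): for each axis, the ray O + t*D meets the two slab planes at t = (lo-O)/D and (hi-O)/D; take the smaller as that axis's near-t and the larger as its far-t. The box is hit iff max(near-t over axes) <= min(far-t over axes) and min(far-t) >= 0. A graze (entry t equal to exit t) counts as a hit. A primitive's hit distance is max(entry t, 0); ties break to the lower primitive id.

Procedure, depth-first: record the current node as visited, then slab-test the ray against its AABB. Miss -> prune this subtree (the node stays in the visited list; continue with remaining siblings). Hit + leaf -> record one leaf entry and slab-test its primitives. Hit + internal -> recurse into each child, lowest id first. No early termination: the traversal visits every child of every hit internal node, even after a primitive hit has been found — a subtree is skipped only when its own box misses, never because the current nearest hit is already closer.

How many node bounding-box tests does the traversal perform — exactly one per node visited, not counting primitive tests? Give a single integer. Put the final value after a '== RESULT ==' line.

Trace the traversal:
N0 x:[45/2,44] y:[-13,31] z:[8,42] -> hit [45/2,31], descend [2, 3, 6, 12]
  N2 x:[29,44] y:[2,31] z:[10,35] -> hit [29,31], descend [5, 8]
    N5 x:[69/2,44] y:[6,21] z:[10,35] -> miss, prune
    N8 x:[29,36] y:[2,31] z:[26,32] -> hit [29,31] leaf, test {P9@t=29, P13(miss)}
  N3 x:[45/2,31] y:[5,25] z:[8,35] -> hit [45/2,25], descend [7, 11]
    N7 x:[45/2,30] y:[9,25] z:[26,35] -> miss, prune
    N11 x:[47/2,31] y:[5,17] z:[8,25] -> miss, prune
  N6 x:[73/2,85/2] y:[-13,1] z:[10,38] -> miss, prune
  N12 x:[25,75/2] y:[-3,2] z:[14,42] -> miss, prune

order=[0, 2, 5, 8, 3, 7, 11, 6, 12]  |boxes|=9  |leaves|=1  hit=P9

== RESULT ==
9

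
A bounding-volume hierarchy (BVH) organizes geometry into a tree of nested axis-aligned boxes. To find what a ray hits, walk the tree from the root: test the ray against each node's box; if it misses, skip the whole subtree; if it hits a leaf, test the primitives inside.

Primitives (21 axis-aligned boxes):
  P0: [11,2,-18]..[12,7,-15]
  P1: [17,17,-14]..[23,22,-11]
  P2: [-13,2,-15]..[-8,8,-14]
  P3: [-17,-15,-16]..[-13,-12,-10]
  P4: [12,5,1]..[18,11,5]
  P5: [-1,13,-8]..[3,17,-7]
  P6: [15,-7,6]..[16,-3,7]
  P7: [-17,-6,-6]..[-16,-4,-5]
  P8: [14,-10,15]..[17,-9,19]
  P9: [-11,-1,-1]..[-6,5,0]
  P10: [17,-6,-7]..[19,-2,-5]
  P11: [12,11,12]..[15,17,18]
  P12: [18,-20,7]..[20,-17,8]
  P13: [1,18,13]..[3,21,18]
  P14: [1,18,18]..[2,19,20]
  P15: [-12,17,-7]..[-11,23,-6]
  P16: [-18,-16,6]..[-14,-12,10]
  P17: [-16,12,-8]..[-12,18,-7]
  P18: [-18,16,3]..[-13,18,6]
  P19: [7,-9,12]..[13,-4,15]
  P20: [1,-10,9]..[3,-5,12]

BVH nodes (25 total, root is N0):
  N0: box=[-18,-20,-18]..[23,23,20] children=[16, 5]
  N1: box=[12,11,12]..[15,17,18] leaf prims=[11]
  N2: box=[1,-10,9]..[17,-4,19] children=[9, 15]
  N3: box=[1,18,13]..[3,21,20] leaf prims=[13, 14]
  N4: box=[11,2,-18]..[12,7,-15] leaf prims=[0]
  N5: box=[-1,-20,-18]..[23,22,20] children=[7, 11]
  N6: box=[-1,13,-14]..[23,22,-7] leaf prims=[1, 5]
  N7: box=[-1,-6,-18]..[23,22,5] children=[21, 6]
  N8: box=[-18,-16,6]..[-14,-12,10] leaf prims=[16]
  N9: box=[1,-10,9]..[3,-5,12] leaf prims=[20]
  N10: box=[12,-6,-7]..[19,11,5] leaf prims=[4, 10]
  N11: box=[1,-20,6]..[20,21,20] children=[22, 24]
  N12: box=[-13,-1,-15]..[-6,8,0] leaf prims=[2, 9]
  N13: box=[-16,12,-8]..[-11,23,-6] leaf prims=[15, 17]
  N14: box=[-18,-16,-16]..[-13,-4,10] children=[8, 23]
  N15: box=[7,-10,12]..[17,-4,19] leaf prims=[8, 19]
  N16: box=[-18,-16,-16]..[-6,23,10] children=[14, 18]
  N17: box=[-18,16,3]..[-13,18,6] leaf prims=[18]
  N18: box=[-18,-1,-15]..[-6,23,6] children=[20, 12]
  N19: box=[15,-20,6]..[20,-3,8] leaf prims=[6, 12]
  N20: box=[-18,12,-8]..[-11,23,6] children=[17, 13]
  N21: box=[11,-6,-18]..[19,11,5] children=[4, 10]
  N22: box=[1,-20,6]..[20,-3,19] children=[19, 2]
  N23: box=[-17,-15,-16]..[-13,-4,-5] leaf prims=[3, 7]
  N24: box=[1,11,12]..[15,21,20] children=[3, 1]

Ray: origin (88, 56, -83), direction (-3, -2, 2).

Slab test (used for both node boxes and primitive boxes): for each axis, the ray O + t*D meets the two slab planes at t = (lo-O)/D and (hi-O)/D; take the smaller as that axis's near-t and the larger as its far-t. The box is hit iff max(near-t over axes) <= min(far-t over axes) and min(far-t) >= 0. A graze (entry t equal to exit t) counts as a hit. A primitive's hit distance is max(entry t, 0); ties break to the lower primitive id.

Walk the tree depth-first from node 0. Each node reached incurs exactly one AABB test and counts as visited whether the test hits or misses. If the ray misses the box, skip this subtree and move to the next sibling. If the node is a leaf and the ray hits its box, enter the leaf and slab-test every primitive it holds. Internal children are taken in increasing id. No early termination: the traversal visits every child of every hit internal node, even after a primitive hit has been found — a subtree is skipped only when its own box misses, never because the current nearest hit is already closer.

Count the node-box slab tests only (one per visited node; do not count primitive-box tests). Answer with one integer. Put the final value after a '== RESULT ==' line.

Trace the traversal:
N0 x:[65/3,106/3] y:[33/2,38] z:[65/2,103/2] -> hit [65/2,106/3], descend [5, 16]
  N5 x:[65/3,89/3] y:[17,38] z:[65/2,103/2] -> miss, prune
  N16 x:[94/3,106/3] y:[33/2,36] z:[67/2,93/2] -> hit [67/2,106/3], descend [14, 18]
    N14 x:[101/3,106/3] y:[30,36] z:[67/2,93/2] -> hit [101/3,106/3], descend [8, 23]
      N8 x:[34,106/3] y:[34,36] z:[89/2,93/2] -> miss, prune
      N23 x:[101/3,35] y:[30,71/2] z:[67/2,39] -> hit [101/3,35] leaf, test {P3@t=34, P7(miss)}
    N18 x:[94/3,106/3] y:[33/2,57/2] z:[34,89/2] -> miss, prune

order=[0, 5, 16, 14, 8, 23, 18]  |boxes|=7  |leaves|=1  hit=P3

== RESULT ==
7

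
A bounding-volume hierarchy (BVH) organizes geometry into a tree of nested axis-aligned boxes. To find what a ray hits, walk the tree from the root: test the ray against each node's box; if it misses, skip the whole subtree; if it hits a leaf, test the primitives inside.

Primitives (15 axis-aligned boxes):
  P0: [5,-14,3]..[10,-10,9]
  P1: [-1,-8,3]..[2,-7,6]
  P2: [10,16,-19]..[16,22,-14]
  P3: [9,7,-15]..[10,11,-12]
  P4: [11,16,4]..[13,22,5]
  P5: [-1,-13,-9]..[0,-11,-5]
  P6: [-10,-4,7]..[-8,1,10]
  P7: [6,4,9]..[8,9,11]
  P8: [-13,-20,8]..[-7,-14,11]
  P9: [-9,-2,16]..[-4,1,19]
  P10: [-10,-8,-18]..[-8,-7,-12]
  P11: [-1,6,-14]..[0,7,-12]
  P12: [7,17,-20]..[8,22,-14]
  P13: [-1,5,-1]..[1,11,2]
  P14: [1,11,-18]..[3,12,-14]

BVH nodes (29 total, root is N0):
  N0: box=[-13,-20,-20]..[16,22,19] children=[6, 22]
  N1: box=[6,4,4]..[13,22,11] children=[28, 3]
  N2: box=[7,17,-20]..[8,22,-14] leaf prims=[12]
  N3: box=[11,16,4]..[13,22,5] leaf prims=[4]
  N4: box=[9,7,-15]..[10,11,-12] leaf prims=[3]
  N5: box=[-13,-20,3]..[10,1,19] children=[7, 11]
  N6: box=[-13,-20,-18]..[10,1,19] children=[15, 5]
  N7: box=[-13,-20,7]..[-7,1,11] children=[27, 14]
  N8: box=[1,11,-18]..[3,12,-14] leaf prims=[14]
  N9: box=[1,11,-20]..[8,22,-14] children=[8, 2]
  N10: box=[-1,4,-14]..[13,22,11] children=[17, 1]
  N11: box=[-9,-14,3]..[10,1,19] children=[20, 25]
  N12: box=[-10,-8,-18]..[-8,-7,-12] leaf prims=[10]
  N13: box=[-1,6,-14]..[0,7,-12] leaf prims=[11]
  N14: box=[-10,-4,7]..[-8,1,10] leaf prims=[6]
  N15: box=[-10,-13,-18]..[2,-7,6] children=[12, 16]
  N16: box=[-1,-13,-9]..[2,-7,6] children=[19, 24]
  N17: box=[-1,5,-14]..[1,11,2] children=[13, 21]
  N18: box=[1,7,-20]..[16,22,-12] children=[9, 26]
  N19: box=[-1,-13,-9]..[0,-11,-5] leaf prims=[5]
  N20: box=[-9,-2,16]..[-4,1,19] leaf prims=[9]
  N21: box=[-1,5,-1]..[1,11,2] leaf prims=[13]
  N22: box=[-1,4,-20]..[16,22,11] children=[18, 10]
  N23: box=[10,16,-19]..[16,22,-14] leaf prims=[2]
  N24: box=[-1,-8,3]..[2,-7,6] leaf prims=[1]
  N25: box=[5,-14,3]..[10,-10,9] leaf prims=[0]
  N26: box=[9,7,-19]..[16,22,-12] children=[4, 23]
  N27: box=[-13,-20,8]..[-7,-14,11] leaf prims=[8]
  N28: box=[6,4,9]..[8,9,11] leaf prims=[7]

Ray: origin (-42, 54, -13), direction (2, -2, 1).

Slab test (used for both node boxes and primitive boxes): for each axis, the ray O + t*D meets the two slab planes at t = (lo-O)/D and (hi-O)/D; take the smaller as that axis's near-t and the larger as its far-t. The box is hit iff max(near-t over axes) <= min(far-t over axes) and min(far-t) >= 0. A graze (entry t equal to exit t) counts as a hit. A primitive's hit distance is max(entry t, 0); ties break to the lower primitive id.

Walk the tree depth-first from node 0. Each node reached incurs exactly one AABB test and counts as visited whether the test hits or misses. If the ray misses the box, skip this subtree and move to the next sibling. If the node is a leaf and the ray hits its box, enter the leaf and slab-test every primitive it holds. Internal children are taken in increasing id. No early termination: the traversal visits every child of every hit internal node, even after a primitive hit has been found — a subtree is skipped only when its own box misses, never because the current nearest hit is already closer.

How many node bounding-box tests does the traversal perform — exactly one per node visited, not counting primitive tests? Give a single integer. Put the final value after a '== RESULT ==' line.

Trace the traversal:
N0 x:[29/2,29] y:[16,37] z:[-7,32] -> hit [16,29], descend [6, 22]
  N6 x:[29/2,26] y:[53/2,37] z:[-5,32] -> miss, prune
  N22 x:[41/2,29] y:[16,25] z:[-7,24] -> hit [41/2,24], descend [10, 18]
    N10 x:[41/2,55/2] y:[16,25] z:[-1,24] -> hit [41/2,24], descend [1, 17]
      N1 x:[24,55/2] y:[16,25] z:[17,24] -> hit [24,24], descend [3, 28]
        N3 x:[53/2,55/2] y:[16,19] z:[17,18] -> miss, prune
        N28 x:[24,25] y:[45/2,25] z:[22,24] -> hit [24,24] leaf, test {P7@t=24}
      N17 x:[41/2,43/2] y:[43/2,49/2] z:[-1,15] -> miss, prune
    N18 x:[43/2,29] y:[16,47/2] z:[-7,1] -> miss, prune

9 AABB tests over nodes [0, 6, 22, 10, 1, 3, 28, 17, 18]; 1 leaf entered; closest P7.

== RESULT ==
9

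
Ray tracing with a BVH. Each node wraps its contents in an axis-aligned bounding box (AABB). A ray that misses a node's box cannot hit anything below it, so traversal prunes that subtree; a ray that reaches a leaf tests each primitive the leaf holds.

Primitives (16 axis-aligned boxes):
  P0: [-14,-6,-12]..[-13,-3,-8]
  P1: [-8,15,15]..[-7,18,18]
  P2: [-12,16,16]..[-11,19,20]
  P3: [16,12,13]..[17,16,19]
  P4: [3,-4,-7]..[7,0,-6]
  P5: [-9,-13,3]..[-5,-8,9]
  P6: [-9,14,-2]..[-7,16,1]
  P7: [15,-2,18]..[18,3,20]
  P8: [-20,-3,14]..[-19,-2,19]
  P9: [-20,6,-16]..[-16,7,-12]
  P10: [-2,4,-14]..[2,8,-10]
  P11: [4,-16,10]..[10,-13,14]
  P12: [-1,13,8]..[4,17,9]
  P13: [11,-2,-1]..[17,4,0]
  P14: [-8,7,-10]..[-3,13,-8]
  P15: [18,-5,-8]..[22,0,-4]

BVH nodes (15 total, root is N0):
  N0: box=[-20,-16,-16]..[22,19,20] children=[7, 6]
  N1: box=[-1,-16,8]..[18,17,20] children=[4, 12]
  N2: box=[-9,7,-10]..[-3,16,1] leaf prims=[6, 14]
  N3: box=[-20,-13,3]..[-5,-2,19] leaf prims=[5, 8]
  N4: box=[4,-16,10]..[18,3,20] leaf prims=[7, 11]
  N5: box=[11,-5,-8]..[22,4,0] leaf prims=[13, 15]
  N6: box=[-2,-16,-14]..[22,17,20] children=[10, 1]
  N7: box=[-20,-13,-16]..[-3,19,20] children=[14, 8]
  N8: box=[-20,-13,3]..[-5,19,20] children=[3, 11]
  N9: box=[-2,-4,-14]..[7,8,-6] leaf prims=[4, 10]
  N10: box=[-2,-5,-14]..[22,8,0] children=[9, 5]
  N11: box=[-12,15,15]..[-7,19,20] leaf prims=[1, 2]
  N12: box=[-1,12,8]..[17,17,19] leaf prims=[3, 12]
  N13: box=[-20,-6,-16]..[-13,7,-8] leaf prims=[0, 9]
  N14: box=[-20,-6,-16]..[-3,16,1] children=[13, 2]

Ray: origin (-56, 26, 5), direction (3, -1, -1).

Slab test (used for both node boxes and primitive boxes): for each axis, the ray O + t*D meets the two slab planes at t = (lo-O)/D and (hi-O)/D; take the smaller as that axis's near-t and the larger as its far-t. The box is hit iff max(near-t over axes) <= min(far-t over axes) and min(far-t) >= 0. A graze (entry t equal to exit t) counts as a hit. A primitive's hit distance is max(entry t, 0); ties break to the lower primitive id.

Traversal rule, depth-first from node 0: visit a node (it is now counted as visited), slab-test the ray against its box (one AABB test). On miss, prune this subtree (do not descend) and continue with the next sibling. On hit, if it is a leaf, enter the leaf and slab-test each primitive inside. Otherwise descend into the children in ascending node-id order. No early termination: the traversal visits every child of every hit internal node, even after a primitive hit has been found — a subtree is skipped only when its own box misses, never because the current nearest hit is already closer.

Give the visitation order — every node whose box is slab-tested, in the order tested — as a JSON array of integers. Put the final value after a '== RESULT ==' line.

Trace the traversal:
N0 x:[12,26] y:[7,42] z:[-15,21] -> hit [12,21], descend [6, 7]
  N6 x:[18,26] y:[9,42] z:[-15,19] -> hit [18,19], descend [1, 10]
    N1 x:[55/3,74/3] y:[9,42] z:[-15,-3] -> miss, prune
    N10 x:[18,26] y:[18,31] z:[5,19] -> hit [18,19], descend [5, 9]
      N5 x:[67/3,26] y:[22,31] z:[5,13] -> miss, prune
      N9 x:[18,21] y:[18,30] z:[11,19] -> hit [18,19] leaf, test {P4(miss), P10@t=18}
  N7 x:[12,53/3] y:[7,39] z:[-15,21] -> hit [12,53/3], descend [8, 14]
    N8 x:[12,17] y:[7,39] z:[-15,2] -> miss, prune
    N14 x:[12,53/3] y:[10,32] z:[4,21] -> hit [12,53/3], descend [2, 13]
      N2 x:[47/3,53/3] y:[10,19] z:[4,15] -> miss, prune
      N13 x:[12,43/3] y:[19,32] z:[13,21] -> miss, prune

Visited [0, 6, 1, 10, 5, 9, 7, 8, 14, 2, 13]. Tests: 11 box, 1 leaf. Nearest: P10.

== RESULT ==
[0, 6, 1, 10, 5, 9, 7, 8, 14, 2, 13]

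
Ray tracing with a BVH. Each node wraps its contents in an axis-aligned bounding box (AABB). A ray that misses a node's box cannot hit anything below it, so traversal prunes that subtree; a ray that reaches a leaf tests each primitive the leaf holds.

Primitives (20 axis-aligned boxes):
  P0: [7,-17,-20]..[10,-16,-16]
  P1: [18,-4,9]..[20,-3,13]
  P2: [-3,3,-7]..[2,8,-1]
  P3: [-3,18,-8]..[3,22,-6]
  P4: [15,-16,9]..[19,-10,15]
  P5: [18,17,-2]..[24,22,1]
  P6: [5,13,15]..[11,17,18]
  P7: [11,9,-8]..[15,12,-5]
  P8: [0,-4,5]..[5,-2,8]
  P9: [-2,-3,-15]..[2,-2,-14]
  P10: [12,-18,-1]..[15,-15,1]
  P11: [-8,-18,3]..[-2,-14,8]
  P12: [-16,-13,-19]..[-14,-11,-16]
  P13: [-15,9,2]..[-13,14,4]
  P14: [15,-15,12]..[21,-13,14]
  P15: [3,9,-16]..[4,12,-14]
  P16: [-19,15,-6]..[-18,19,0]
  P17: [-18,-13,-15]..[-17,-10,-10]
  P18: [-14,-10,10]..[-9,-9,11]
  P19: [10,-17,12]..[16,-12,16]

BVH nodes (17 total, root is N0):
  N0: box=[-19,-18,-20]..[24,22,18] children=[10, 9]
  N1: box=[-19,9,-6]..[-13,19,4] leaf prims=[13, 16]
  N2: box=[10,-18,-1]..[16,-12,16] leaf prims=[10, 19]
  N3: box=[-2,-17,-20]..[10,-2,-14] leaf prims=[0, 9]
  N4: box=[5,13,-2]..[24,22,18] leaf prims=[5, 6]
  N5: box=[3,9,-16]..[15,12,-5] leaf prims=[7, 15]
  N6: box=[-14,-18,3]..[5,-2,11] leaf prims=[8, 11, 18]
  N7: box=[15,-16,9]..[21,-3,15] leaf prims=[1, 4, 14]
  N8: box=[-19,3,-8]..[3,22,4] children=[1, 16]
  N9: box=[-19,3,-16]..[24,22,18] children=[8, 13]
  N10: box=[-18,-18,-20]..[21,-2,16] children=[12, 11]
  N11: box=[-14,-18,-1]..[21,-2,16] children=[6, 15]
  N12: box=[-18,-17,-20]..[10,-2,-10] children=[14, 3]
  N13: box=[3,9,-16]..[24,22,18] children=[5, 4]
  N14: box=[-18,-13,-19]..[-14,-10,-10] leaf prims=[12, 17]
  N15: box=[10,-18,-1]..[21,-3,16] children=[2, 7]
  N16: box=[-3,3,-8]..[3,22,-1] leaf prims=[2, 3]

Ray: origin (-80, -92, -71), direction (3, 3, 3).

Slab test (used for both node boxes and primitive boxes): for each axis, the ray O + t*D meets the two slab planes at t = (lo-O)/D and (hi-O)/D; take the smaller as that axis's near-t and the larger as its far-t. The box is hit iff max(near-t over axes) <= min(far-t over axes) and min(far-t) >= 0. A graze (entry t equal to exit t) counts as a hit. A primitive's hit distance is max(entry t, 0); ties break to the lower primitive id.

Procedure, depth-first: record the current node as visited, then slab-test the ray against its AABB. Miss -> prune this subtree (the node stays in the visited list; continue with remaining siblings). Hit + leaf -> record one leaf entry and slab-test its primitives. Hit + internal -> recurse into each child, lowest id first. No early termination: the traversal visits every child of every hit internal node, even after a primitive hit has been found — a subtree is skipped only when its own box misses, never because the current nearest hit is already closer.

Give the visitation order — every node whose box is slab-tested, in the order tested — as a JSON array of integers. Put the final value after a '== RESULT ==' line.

Trace the traversal:
N0 x:[61/3,104/3] y:[74/3,38] z:[17,89/3] -> hit [74/3,89/3], descend [9, 10]
  N9 x:[61/3,104/3] y:[95/3,38] z:[55/3,89/3] -> miss, prune
  N10 x:[62/3,101/3] y:[74/3,30] z:[17,29] -> hit [74/3,29], descend [11, 12]
    N11 x:[22,101/3] y:[74/3,30] z:[70/3,29] -> hit [74/3,29], descend [6, 15]
      N6 x:[22,85/3] y:[74/3,30] z:[74/3,82/3] -> hit [74/3,82/3] leaf, test {P8(miss), P11@t=74/3, P18(miss)}
      N15 x:[30,101/3] y:[74/3,89/3] z:[70/3,29] -> miss, prune
    N12 x:[62/3,30] y:[25,30] z:[17,61/3] -> miss, prune

7 AABB tests over nodes [0, 9, 10, 11, 6, 15, 12]; 1 leaf entered; closest P11.

== RESULT ==
[0, 9, 10, 11, 6, 15, 12]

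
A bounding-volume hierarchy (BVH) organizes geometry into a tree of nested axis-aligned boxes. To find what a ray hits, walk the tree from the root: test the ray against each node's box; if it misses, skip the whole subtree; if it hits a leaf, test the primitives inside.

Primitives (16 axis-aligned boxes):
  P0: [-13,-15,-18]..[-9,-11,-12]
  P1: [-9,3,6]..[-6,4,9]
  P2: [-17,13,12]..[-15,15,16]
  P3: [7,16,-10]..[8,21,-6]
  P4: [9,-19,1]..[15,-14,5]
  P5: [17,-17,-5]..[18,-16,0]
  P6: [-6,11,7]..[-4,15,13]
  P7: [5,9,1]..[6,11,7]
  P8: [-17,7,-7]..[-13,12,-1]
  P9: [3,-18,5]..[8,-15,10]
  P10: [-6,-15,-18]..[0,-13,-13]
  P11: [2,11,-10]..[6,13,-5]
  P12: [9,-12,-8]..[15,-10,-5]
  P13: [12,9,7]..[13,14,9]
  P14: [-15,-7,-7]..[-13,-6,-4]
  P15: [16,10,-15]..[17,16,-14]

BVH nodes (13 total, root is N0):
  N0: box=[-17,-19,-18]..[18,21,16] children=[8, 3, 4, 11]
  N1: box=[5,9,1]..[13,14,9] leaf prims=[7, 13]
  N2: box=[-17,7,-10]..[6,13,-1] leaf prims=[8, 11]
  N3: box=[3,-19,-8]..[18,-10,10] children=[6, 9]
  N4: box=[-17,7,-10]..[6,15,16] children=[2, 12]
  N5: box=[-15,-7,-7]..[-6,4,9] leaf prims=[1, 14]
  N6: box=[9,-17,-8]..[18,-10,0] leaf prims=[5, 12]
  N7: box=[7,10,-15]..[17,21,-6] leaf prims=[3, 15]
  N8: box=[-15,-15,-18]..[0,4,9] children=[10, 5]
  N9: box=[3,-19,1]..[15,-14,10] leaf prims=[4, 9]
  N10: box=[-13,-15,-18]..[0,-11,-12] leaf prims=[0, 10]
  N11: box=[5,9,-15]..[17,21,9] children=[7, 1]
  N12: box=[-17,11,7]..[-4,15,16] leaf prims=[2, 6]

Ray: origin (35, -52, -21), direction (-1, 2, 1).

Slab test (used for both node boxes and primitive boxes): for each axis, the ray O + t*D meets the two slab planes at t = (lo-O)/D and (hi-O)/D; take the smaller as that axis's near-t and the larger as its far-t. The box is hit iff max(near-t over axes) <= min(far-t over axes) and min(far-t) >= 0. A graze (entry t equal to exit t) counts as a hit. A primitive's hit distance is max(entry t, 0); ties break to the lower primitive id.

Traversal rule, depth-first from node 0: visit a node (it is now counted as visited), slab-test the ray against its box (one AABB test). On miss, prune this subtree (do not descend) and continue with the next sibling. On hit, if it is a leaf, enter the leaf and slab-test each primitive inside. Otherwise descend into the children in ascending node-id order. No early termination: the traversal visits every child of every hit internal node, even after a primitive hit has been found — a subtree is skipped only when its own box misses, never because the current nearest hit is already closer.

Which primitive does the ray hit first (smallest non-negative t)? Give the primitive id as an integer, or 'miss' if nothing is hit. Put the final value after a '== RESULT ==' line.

Trace the traversal:
N0 x:[17,52] y:[33/2,73/2] z:[3,37] -> hit [17,73/2], descend [3, 4, 8, 11]
  N3 x:[17,32] y:[33/2,21] z:[13,31] -> hit [17,21], descend [6, 9]
    N6 x:[17,26] y:[35/2,21] z:[13,21] -> hit [35/2,21] leaf, test {P5@t=35/2, P12(miss)}
    N9 x:[20,32] y:[33/2,19] z:[22,31] -> miss, prune
  N4 x:[29,52] y:[59/2,67/2] z:[11,37] -> hit [59/2,67/2], descend [2, 12]
    N2 x:[29,52] y:[59/2,65/2] z:[11,20] -> miss, prune
    N12 x:[39,52] y:[63/2,67/2] z:[28,37] -> miss, prune
  N8 x:[35,50] y:[37/2,28] z:[3,30] -> miss, prune
  N11 x:[18,30] y:[61/2,73/2] z:[6,30] -> miss, prune

order=[0, 3, 6, 9, 4, 2, 12, 8, 11]  |boxes|=9  |leaves|=1  hit=P5

== RESULT ==
5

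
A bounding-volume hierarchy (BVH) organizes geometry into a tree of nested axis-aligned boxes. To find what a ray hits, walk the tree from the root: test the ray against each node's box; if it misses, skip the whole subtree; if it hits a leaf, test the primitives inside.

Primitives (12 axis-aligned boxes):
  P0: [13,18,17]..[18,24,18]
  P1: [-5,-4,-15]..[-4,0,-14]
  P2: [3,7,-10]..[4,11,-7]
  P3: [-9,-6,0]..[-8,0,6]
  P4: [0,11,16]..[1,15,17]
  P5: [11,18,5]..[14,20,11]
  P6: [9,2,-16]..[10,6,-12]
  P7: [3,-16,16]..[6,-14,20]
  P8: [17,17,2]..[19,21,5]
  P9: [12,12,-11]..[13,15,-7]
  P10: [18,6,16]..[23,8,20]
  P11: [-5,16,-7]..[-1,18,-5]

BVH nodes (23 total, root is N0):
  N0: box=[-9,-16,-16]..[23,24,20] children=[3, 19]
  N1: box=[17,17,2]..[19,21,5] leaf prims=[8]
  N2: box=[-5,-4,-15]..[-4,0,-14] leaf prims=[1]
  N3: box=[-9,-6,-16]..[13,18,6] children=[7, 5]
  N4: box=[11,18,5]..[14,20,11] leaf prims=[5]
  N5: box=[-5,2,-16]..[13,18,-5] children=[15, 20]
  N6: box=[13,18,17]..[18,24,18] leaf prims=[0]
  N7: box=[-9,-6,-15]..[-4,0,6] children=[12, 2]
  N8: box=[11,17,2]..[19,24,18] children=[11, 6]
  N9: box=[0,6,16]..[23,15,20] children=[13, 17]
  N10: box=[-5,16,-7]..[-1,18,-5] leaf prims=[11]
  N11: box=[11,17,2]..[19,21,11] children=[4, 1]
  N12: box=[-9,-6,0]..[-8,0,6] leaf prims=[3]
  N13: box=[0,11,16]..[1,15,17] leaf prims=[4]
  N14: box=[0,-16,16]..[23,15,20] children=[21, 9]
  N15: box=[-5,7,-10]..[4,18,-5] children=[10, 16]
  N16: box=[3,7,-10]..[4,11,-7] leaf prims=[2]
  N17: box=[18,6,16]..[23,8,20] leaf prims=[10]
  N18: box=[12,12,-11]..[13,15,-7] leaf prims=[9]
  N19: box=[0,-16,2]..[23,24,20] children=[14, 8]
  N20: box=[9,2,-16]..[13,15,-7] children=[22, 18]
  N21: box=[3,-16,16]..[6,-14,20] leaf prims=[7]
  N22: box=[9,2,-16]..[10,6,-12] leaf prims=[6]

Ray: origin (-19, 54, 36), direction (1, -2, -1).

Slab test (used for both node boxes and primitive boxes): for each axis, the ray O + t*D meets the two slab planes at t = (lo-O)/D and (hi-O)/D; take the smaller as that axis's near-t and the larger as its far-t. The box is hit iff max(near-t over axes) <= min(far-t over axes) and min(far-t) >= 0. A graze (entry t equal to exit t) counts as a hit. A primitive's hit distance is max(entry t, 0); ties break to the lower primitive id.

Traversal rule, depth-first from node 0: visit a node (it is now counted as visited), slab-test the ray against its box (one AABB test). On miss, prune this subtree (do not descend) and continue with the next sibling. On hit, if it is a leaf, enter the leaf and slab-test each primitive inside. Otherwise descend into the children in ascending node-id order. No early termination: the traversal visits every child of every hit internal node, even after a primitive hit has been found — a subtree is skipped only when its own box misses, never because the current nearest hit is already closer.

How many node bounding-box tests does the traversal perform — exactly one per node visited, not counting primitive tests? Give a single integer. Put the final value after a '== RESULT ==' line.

Trace the traversal:
N0 x:[10,42] y:[15,35] z:[16,52] -> hit [16,35], descend [3, 19]
  N3 x:[10,32] y:[18,30] z:[30,52] -> hit [30,30], descend [5, 7]
    N5 x:[14,32] y:[18,26] z:[41,52] -> miss, prune
    N7 x:[10,15] y:[27,30] z:[30,51] -> miss, prune
  N19 x:[19,42] y:[15,35] z:[16,34] -> hit [19,34], descend [8, 14]
    N8 x:[30,38] y:[15,37/2] z:[18,34] -> miss, prune
    N14 x:[19,42] y:[39/2,35] z:[16,20] -> hit [39/2,20], descend [9, 21]
      N9 x:[19,42] y:[39/2,24] z:[16,20] -> hit [39/2,20], descend [13, 17]
        N13 x:[19,20] y:[39/2,43/2] z:[19,20] -> hit [39/2,20] leaf, test {P4@t=39/2}
        N17 x:[37,42] y:[23,24] z:[16,20] -> miss, prune
      N21 x:[22,25] y:[34,35] z:[16,20] -> miss, prune

order=[0, 3, 5, 7, 19, 8, 14, 9, 13, 17, 21]  |boxes|=11  |leaves|=1  hit=P4

== RESULT ==
11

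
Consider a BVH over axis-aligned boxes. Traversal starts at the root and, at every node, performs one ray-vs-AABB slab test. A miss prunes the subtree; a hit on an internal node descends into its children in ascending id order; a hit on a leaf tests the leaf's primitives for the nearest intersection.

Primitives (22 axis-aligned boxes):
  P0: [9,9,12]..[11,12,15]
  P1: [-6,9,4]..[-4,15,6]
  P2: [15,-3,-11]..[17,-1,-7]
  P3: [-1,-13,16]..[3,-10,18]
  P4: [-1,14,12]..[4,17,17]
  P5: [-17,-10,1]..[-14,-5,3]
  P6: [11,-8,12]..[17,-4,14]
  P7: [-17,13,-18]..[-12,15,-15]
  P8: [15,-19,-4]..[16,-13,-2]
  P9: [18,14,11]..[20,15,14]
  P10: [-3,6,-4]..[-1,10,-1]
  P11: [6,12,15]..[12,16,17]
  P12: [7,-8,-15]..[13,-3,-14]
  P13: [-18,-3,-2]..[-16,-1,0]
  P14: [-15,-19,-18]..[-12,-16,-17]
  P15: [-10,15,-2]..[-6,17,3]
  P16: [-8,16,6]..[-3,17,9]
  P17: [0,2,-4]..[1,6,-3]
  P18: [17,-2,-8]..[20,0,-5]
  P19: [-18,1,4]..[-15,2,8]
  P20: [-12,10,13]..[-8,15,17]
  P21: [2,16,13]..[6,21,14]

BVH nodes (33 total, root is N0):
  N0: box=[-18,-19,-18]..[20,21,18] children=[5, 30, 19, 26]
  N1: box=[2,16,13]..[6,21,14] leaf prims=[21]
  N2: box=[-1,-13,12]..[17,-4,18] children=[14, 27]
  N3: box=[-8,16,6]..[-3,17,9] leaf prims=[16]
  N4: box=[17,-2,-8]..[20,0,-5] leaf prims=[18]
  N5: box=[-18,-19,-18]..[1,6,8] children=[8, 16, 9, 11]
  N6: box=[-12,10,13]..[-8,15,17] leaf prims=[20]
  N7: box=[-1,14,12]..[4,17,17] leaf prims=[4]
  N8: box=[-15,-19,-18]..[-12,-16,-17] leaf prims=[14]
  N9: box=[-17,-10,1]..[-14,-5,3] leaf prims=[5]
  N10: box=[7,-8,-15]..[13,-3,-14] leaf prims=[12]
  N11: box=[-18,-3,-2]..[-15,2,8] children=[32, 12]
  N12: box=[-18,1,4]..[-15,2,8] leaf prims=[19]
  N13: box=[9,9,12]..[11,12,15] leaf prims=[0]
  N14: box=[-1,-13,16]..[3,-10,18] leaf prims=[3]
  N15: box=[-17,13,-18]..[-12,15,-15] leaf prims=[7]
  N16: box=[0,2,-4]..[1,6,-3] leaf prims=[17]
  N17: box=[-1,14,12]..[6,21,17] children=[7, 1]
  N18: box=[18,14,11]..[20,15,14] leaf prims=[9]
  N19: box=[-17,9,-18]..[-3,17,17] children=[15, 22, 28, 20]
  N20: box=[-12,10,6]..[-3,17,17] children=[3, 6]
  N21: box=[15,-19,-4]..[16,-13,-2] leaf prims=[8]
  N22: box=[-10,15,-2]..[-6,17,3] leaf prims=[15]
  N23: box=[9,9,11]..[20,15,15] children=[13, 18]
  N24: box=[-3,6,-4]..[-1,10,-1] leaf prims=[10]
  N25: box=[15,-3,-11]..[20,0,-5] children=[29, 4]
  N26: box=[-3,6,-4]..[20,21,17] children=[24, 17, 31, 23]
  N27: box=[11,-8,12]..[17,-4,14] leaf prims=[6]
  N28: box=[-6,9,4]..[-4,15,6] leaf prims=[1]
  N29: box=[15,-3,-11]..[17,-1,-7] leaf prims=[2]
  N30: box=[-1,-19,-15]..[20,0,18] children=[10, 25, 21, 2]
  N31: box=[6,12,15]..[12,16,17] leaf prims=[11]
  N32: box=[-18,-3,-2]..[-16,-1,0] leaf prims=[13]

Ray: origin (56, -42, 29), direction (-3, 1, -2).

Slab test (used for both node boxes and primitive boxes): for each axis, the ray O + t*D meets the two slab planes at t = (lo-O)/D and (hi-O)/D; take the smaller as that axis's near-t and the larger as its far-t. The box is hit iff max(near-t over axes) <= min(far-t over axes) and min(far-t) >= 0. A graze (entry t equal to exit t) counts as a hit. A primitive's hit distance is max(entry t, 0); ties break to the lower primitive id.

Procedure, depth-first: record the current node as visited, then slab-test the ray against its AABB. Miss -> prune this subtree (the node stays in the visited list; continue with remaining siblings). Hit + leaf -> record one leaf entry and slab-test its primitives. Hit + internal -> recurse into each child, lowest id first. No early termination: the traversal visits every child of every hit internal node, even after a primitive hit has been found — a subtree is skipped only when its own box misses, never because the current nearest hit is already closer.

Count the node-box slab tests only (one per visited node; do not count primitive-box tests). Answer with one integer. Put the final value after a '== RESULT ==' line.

Walk:
N0 x:[12,74/3] y:[23,63] z:[11/2,47/2] -> hit [23,47/2], descend [5, 19, 26, 30]
  N5 x:[55/3,74/3] y:[23,48] z:[21/2,47/2] -> hit [23,47/2], descend [8, 9, 11, 16]
    N8 x:[68/3,71/3] y:[23,26] z:[23,47/2] -> hit [23,47/2] leaf, test {P14@t=23}
    N9 x:[70/3,73/3] y:[32,37] z:[13,14] -> miss, prune
    N11 x:[71/3,74/3] y:[39,44] z:[21/2,31/2] -> miss, prune
    N16 x:[55/3,56/3] y:[44,48] z:[16,33/2] -> miss, prune
  N19 x:[59/3,73/3] y:[51,59] z:[6,47/2] -> miss, prune
  N26 x:[12,59/3] y:[48,63] z:[6,33/2] -> miss, prune
  N30 x:[12,19] y:[23,42] z:[11/2,22] -> miss, prune

Summary -> nodes [0, 5, 8, 9, 11, 16, 19, 26, 30]; box-tests=9; leaf-entries=1; first=P14

== RESULT ==
9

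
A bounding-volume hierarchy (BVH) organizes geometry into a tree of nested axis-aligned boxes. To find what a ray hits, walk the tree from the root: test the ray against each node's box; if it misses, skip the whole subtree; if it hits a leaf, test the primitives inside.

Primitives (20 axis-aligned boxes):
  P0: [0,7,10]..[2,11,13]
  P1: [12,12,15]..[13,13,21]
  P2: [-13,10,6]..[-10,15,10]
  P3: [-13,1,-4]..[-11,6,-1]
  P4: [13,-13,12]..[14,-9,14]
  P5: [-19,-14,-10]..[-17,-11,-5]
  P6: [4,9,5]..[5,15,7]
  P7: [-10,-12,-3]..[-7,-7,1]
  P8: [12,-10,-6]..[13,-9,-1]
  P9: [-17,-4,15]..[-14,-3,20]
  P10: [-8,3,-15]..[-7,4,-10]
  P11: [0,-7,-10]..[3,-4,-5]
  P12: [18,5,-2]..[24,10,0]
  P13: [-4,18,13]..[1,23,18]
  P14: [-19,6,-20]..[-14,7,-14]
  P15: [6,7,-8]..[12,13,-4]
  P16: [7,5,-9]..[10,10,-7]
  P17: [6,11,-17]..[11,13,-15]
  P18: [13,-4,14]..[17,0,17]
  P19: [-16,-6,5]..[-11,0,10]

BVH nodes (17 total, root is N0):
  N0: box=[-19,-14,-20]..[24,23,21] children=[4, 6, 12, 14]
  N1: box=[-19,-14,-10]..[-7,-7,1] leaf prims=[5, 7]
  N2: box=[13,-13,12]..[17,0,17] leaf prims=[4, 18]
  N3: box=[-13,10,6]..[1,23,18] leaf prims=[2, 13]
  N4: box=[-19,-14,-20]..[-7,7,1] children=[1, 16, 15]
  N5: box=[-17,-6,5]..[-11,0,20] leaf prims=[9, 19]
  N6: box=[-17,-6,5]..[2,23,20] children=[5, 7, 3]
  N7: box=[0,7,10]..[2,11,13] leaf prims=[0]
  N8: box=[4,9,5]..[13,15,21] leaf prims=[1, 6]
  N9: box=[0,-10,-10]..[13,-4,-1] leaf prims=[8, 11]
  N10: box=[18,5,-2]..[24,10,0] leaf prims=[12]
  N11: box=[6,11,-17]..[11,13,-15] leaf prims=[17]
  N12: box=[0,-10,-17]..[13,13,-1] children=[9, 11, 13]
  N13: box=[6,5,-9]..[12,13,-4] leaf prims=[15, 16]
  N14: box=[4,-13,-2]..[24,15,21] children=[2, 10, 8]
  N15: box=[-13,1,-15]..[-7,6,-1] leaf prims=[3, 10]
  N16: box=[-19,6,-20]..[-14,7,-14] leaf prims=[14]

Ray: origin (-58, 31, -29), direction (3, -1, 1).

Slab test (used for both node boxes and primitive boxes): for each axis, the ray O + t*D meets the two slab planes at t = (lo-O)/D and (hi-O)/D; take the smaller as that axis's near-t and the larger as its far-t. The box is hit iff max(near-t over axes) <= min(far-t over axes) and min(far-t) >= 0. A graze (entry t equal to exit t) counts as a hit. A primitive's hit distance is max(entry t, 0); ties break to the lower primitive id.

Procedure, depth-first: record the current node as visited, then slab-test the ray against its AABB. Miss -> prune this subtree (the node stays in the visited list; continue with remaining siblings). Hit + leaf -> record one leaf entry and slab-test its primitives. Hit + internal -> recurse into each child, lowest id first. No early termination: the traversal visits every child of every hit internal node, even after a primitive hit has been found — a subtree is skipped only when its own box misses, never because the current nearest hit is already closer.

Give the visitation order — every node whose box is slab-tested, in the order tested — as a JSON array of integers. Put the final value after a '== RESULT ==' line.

Traverse from the root:
N0 x:[13,82/3] y:[8,45] z:[9,50] -> hit [13,82/3], descend [4, 6, 12, 14]
  N4 x:[13,17] y:[24,45] z:[9,30] -> miss, prune
  N6 x:[41/3,20] y:[8,37] z:[34,49] -> miss, prune
  N12 x:[58/3,71/3] y:[18,41] z:[12,28] -> hit [58/3,71/3], descend [9, 11, 13]
    N9 x:[58/3,71/3] y:[35,41] z:[19,28] -> miss, prune
    N11 x:[64/3,23] y:[18,20] z:[12,14] -> miss, prune
    N13 x:[64/3,70/3] y:[18,26] z:[20,25] -> hit [64/3,70/3] leaf, test {P15@t=64/3, P16@t=65/3}
  N14 x:[62/3,82/3] y:[16,44] z:[27,50] -> hit [27,82/3], descend [2, 8, 10]
    N2 x:[71/3,25] y:[31,44] z:[41,46] -> miss, prune
    N8 x:[62/3,71/3] y:[16,22] z:[34,50] -> miss, prune
    N10 x:[76/3,82/3] y:[21,26] z:[27,29] -> miss, prune

Summary -> nodes [0, 4, 6, 12, 9, 11, 13, 14, 2, 8, 10]; box-tests=11; leaf-entries=1; first=P15

== RESULT ==
[0, 4, 6, 12, 9, 11, 13, 14, 2, 8, 10]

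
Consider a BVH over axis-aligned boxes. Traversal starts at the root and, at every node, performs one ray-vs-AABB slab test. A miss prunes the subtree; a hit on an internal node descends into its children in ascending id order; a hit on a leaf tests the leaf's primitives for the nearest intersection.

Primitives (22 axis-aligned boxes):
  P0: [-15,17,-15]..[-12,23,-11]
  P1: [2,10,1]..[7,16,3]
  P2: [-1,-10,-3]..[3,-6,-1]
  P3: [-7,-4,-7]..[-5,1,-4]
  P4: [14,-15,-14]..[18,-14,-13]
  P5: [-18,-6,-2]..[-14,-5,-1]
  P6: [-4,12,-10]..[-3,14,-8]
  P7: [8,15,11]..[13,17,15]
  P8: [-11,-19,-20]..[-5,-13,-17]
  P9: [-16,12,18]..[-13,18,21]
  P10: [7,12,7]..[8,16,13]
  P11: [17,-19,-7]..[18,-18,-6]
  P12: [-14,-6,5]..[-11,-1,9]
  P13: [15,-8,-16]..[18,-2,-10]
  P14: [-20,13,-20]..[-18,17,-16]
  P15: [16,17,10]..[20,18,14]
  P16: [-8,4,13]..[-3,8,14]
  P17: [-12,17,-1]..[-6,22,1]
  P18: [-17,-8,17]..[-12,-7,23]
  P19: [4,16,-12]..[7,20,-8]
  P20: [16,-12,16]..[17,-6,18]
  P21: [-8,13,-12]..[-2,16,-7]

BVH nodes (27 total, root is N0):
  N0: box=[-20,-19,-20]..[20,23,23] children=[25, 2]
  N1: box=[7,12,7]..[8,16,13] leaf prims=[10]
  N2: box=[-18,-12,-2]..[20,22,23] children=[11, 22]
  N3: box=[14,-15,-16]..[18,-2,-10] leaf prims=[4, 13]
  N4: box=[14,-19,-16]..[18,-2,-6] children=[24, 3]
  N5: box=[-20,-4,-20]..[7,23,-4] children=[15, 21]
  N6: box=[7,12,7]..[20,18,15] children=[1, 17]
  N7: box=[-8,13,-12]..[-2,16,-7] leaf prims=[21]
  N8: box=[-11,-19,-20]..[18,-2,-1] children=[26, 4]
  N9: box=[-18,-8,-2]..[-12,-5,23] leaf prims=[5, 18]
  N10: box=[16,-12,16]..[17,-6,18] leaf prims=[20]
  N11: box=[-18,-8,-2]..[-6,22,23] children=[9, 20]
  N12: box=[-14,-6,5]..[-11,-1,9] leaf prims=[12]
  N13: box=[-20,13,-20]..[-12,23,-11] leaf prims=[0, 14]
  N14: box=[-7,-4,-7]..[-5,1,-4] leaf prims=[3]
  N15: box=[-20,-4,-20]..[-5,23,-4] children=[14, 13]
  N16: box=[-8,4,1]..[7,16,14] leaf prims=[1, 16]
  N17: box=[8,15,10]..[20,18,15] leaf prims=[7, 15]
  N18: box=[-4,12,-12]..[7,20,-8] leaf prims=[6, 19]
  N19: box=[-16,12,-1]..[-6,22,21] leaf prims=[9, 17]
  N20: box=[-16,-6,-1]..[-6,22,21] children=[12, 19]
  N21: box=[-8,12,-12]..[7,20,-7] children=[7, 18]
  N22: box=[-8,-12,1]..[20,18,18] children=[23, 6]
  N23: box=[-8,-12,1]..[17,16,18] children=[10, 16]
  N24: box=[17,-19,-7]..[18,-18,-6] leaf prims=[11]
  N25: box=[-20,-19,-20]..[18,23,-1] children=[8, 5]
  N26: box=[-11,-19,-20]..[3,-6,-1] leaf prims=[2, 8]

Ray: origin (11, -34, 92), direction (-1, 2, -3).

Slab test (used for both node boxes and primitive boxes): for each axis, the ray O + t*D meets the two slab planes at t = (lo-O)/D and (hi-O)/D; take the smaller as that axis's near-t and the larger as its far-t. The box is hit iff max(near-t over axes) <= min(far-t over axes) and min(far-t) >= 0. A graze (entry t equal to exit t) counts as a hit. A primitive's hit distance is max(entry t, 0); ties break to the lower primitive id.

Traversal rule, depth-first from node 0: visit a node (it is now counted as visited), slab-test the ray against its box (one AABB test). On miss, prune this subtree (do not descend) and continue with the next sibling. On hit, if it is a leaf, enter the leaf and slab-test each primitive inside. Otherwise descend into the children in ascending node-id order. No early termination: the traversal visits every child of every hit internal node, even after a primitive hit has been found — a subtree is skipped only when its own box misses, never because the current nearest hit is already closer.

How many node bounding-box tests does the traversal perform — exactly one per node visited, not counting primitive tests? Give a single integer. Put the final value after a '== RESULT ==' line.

Trace the traversal:
N0 x:[-9,31] y:[15/2,57/2] z:[23,112/3] -> hit [23,57/2], descend [2, 25]
  N2 x:[-9,29] y:[11,28] z:[23,94/3] -> hit [23,28], descend [11, 22]
    N11 x:[17,29] y:[13,28] z:[23,94/3] -> hit [23,28], descend [9, 20]
      N9 x:[23,29] y:[13,29/2] z:[23,94/3] -> miss, prune
      N20 x:[17,27] y:[14,28] z:[71/3,31] -> hit [71/3,27], descend [12, 19]
        N12 x:[22,25] y:[14,33/2] z:[83/3,29] -> miss, prune
        N19 x:[17,27] y:[23,28] z:[71/3,31] -> hit [71/3,27] leaf, test {P9@t=24, P17(miss)}
    N22 x:[-9,19] y:[11,26] z:[74/3,91/3] -> miss, prune
  N25 x:[-7,31] y:[15/2,57/2] z:[31,112/3] -> miss, prune

order=[0, 2, 11, 9, 20, 12, 19, 22, 25]  |boxes|=9  |leaves|=1  hit=P9

== RESULT ==
9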